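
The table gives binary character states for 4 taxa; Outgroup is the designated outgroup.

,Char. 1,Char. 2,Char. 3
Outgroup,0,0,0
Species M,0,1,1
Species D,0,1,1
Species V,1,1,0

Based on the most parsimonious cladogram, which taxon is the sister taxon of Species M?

The outgroup has state '0' for every character, so '1' is the derived state throughout.
Char. 1 (derived state '1') is unique to Species V (autapomorphy; uninformative for grouping).
All ingroup taxa share the derived state '1' for Char. 2; it defines the ingroup but does not resolve relationships within it.
Char. 3: derived state '1' in Species D and Species M only — synapomorphy for {Species D, Species M}.
Most parsimonious ingroup topology: ((Species M,Species D),Species V).
Species M and Species D form a cherry on this tree, so they are sister taxa.

Species D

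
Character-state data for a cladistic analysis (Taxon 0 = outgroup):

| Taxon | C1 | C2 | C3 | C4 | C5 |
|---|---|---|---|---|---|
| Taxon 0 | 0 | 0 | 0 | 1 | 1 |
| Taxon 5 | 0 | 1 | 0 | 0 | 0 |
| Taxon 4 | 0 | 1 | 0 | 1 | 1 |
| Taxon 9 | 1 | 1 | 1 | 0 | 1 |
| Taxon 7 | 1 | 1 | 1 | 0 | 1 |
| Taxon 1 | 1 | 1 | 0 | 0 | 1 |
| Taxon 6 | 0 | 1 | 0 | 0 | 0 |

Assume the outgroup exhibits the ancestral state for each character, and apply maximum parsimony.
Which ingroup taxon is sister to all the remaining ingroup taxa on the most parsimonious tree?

Character polarity is set by the outgroup: the derived state is whichever differs from the outgroup's state, so for C4, C5 the derived state is '0', and for the remaining characters it is '1'.
Only Taxon 1, Taxon 7, and Taxon 9 show the derived state '1' for C1, supporting them as a clade.
All ingroup taxa share the derived state '1' for C2; it defines the ingroup but does not resolve relationships within it.
Only Taxon 7 and Taxon 9 show the derived state '1' for C3, supporting them as a clade.
C4: derived state '0' in Taxon 1, Taxon 5, Taxon 6, Taxon 7, and Taxon 9 only — synapomorphy for {Taxon 1, Taxon 5, Taxon 6, Taxon 7, Taxon 9}.
C5 (derived state '0') is shared by Taxon 5 and Taxon 6 — a synapomorphy uniting that clade.
Most parsimonious ingroup topology: (((Taxon 5,Taxon 6),((Taxon 9,Taxon 7),Taxon 1)),Taxon 4).
Taxon 4 is sister to the clade containing all other ingroup taxa, so it is the earliest-diverging (most basal) ingroup lineage.

Taxon 4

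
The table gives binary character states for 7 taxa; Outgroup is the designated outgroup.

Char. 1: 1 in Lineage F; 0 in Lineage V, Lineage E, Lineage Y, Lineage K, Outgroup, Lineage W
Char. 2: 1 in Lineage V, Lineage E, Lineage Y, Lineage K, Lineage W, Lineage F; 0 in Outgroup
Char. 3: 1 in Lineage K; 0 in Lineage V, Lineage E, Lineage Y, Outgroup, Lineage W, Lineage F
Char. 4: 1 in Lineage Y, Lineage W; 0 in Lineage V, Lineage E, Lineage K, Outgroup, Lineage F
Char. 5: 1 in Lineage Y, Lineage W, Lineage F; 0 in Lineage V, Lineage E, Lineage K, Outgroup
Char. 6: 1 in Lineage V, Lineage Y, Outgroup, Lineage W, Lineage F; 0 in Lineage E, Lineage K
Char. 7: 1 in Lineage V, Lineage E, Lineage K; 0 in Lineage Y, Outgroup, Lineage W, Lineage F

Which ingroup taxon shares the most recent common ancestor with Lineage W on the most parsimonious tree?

Lineage Y

Character polarity is set by the outgroup: the derived state is whichever differs from the outgroup's state, so for Char. 6 the derived state is '0', and for the remaining characters it is '1'.
Char. 1: derived state '1' in Lineage F only — an autapomorphy, so it tells us nothing about relationships among taxa.
Char. 2 (derived state '1') is shared by all ingroup taxa — unites the whole ingroup.
Char. 3: derived state '1' in Lineage K only — an autapomorphy, so it tells us nothing about relationships among taxa.
Only Lineage W and Lineage Y show the derived state '1' for Char. 4, supporting them as a clade.
Char. 5 (derived state '1') is shared by Lineage F, Lineage W, and Lineage Y — a synapomorphy uniting that clade.
Char. 6: derived state '0' in Lineage E and Lineage K only — synapomorphy for {Lineage E, Lineage K}.
Only Lineage E, Lineage K, and Lineage V show the derived state '1' for Char. 7, supporting them as a clade.
Most parsimonious ingroup topology: (((Lineage W,Lineage Y),Lineage F),((Lineage K,Lineage E),Lineage V)).
Lineage W and Lineage Y form a cherry on this tree, so they are sister taxa.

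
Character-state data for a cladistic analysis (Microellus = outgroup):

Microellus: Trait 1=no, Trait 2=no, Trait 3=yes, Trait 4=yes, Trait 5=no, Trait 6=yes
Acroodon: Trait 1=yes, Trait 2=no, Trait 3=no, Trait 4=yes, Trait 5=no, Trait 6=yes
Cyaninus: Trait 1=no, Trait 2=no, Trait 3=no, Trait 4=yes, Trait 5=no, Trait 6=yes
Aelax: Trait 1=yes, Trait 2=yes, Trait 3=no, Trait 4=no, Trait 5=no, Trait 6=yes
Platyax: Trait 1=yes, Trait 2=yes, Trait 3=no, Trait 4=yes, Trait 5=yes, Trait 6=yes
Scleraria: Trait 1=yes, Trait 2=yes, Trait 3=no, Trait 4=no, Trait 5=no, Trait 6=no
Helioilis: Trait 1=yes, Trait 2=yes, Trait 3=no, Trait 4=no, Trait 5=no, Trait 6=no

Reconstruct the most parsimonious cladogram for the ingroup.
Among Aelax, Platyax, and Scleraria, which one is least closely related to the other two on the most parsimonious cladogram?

Platyax

Character polarity is set by the outgroup: the derived state is whichever differs from the outgroup's state, so for Trait 3, Trait 4, Trait 6 the derived state is 'no', and for the remaining characters it is 'yes'.
Trait 1: derived state 'yes' in Acroodon, Aelax, Helioilis, Platyax, and Scleraria only — synapomorphy for {Acroodon, Aelax, Helioilis, Platyax, Scleraria}.
Trait 2 (derived state 'yes') is shared by Aelax, Helioilis, Platyax, and Scleraria — a synapomorphy uniting that clade.
All ingroup taxa share the derived state 'no' for Trait 3; it defines the ingroup but does not resolve relationships within it.
Only Aelax, Helioilis, and Scleraria show the derived state 'no' for Trait 4, supporting them as a clade.
Trait 5: derived state 'yes' in Platyax only — an autapomorphy, so it tells us nothing about relationships among taxa.
Only Helioilis and Scleraria show the derived state 'no' for Trait 6, supporting them as a clade.
Most parsimonious ingroup topology: ((Acroodon,((Aelax,(Scleraria,Helioilis)),Platyax)),Cyaninus).
Aelax and Scleraria share a more recent common ancestor with each other than either does with Platyax, so Platyax is the least closely related of the three.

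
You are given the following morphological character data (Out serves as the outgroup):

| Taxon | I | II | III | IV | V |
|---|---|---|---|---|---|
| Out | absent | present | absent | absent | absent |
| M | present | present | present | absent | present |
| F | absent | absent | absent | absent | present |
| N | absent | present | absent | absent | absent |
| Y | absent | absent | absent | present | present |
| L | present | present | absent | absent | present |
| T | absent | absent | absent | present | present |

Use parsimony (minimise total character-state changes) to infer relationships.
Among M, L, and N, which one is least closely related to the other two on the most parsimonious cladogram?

Character polarity is set by the outgroup: the derived state is whichever differs from the outgroup's state, so for II the derived state is 'absent', and for the remaining characters it is 'present'.
Only L and M show the derived state 'present' for I, supporting them as a clade.
II (derived state 'absent') is shared by F, T, and Y — a synapomorphy uniting that clade.
III: derived state 'present' in M only — an autapomorphy, so it tells us nothing about relationships among taxa.
IV: derived state 'present' in T and Y only — synapomorphy for {T, Y}.
V: derived state 'present' in F, L, M, T, and Y only — synapomorphy for {F, L, M, T, Y}.
Most parsimonious ingroup topology: (((M,L),(F,(Y,T))),N).
L and M share a more recent common ancestor with each other than either does with N, so N is the least closely related of the three.

N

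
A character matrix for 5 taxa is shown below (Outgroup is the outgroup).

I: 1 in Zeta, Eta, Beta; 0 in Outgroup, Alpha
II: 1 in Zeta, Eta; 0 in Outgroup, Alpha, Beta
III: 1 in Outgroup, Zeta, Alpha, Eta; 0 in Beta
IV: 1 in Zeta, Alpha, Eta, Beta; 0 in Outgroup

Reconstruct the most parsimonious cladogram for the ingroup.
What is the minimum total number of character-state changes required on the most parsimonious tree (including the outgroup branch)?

Character polarity is set by the outgroup: the derived state is whichever differs from the outgroup's state, so for III the derived state is '0', and for the remaining characters it is '1'.
I: derived state '1' in Beta, Eta, and Zeta only — synapomorphy for {Beta, Eta, Zeta}.
II (derived state '1') is shared by Eta and Zeta — a synapomorphy uniting that clade.
III: derived state '0' in Beta only — an autapomorphy, so it tells us nothing about relationships among taxa.
All ingroup taxa share the derived state '1' for IV; it defines the ingroup but does not resolve relationships within it.
Most parsimonious ingroup topology: (((Zeta,Eta),Beta),Alpha).
Changes per character on this tree: I: 1; II: 1; III: 1; IV: 1.
Total = 4.

4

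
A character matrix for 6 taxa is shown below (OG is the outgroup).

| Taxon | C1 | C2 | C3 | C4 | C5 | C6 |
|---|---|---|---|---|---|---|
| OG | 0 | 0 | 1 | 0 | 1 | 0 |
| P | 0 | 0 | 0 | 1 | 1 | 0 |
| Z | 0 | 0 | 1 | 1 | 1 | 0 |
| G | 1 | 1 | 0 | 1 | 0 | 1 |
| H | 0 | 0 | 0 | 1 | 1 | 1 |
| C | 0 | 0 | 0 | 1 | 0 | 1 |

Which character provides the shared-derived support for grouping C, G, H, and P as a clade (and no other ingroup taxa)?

C3

Character polarity is set by the outgroup: the derived state is whichever differs from the outgroup's state, so for C3, C5 the derived state is '0', and for the remaining characters it is '1'.
C1: derived state '1' in G only — an autapomorphy, so it tells us nothing about relationships among taxa.
C2: derived state '1' in G only — an autapomorphy, so it tells us nothing about relationships among taxa.
C3 (derived state '0') is shared by C, G, H, and P — a synapomorphy uniting that clade.
C4 (derived state '1') is shared by all ingroup taxa — unites the whole ingroup.
C5 (derived state '0') is shared by C and G — a synapomorphy uniting that clade.
Only C, G, and H show the derived state '1' for C6, supporting them as a clade.
Most parsimonious ingroup topology: ((P,((G,C),H)),Z).
The clade {C, G, H, P} is supported by C3: its derived state '0' occurs in exactly those taxa and in no other taxon (including the outgroup).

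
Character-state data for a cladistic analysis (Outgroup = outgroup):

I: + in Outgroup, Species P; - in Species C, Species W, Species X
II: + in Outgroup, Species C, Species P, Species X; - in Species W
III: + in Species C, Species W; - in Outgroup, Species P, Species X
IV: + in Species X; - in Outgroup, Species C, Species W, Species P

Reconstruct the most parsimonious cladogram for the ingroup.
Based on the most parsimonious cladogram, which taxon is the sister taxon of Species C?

Species W

Character polarity is set by the outgroup: the derived state is whichever differs from the outgroup's state, so for I, II the derived state is '-', and for the remaining characters it is '+'.
I: derived state '-' in Species C, Species W, and Species X only — synapomorphy for {Species C, Species W, Species X}.
II (derived state '-') is unique to Species W (autapomorphy; uninformative for grouping).
Only Species C and Species W show the derived state '+' for III, supporting them as a clade.
IV: derived state '+' in Species X only — an autapomorphy, so it tells us nothing about relationships among taxa.
Most parsimonious ingroup topology: (((Species C,Species W),Species X),Species P).
Species C and Species W form a cherry on this tree, so they are sister taxa.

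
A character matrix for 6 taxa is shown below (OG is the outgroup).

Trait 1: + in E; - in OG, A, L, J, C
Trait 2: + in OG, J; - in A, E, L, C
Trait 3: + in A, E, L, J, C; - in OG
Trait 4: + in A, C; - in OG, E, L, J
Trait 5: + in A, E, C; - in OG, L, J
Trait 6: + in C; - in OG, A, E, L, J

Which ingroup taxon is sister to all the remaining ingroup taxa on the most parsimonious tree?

J

Character polarity is set by the outgroup: the derived state is whichever differs from the outgroup's state, so for Trait 2 the derived state is '-', and for the remaining characters it is '+'.
Trait 1 (derived state '+') is unique to E (autapomorphy; uninformative for grouping).
Only A, C, E, and L show the derived state '-' for Trait 2, supporting them as a clade.
Trait 3 (derived state '+') is shared by all ingroup taxa — unites the whole ingroup.
Only A and C show the derived state '+' for Trait 4, supporting them as a clade.
Only A, C, and E show the derived state '+' for Trait 5, supporting them as a clade.
Trait 6: derived state '+' in C only — an autapomorphy, so it tells us nothing about relationships among taxa.
Most parsimonious ingroup topology: ((((A,C),E),L),J).
J is sister to the clade containing all other ingroup taxa, so it is the earliest-diverging (most basal) ingroup lineage.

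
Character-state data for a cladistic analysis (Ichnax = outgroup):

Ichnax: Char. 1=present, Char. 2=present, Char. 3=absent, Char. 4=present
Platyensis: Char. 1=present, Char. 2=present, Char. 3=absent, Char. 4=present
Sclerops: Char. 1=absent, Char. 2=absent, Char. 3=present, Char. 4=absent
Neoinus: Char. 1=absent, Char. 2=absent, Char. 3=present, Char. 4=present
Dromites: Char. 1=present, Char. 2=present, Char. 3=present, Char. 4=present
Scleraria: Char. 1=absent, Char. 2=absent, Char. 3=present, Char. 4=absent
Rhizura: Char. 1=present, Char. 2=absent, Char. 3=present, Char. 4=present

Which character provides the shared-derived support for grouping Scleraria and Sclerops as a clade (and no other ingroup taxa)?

Character polarity is set by the outgroup: the derived state is whichever differs from the outgroup's state, so for Char. 1, Char. 2, Char. 4 the derived state is 'absent', and for the remaining characters it is 'present'.
Char. 1 (derived state 'absent') is shared by Neoinus, Scleraria, and Sclerops — a synapomorphy uniting that clade.
Char. 2: derived state 'absent' in Neoinus, Rhizura, Scleraria, and Sclerops only — synapomorphy for {Neoinus, Rhizura, Scleraria, Sclerops}.
Char. 3: derived state 'present' in Dromites, Neoinus, Rhizura, Scleraria, and Sclerops only — synapomorphy for {Dromites, Neoinus, Rhizura, Scleraria, Sclerops}.
Char. 4 (derived state 'absent') is shared by Scleraria and Sclerops — a synapomorphy uniting that clade.
Most parsimonious ingroup topology: (Platyensis,((((Sclerops,Scleraria),Neoinus),Rhizura),Dromites)).
The clade {Scleraria, Sclerops} is supported by Char. 4: its derived state 'absent' occurs in exactly those taxa and in no other taxon (including the outgroup).

Char. 4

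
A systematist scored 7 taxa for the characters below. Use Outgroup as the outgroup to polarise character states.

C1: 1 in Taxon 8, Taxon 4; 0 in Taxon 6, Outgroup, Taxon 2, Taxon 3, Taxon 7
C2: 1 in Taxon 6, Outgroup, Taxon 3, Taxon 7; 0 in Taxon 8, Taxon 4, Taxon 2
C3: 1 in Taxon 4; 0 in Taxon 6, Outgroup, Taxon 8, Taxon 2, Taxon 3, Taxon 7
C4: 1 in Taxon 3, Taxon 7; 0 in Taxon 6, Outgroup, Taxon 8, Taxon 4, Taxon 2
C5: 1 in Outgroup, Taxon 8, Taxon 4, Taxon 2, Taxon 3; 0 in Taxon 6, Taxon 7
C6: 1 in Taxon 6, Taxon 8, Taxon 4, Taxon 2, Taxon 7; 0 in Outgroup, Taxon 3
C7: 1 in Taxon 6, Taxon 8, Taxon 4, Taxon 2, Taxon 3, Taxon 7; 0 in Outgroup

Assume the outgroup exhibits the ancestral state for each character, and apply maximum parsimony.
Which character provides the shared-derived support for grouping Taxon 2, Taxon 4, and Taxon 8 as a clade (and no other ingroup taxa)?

Character polarity is set by the outgroup: the derived state is whichever differs from the outgroup's state, so for C2, C5 the derived state is '0', and for the remaining characters it is '1'.
C1: derived state '1' in Taxon 4 and Taxon 8 only — synapomorphy for {Taxon 4, Taxon 8}.
C2: derived state '0' in Taxon 2, Taxon 4, and Taxon 8 only — synapomorphy for {Taxon 2, Taxon 4, Taxon 8}.
C3: derived state '1' in Taxon 4 only — an autapomorphy, so it tells us nothing about relationships among taxa.
C4 (state '1') occurs in Taxon 3 and Taxon 7 but conflicts with the nesting implied by the other characters — most parsimoniously interpreted as homoplasy.
Only Taxon 6 and Taxon 7 show the derived state '0' for C5, supporting them as a clade.
C6 (derived state '1') is shared by Taxon 2, Taxon 4, Taxon 6, Taxon 7, and Taxon 8 — a synapomorphy uniting that clade.
All ingroup taxa share the derived state '1' for C7; it defines the ingroup but does not resolve relationships within it.
Most parsimonious ingroup topology: ((((Taxon 8,Taxon 4),Taxon 2),(Taxon 7,Taxon 6)),Taxon 3).
The clade {Taxon 2, Taxon 4, Taxon 8} is supported by C2: its derived state '0' occurs in exactly those taxa and in no other taxon (including the outgroup).

C2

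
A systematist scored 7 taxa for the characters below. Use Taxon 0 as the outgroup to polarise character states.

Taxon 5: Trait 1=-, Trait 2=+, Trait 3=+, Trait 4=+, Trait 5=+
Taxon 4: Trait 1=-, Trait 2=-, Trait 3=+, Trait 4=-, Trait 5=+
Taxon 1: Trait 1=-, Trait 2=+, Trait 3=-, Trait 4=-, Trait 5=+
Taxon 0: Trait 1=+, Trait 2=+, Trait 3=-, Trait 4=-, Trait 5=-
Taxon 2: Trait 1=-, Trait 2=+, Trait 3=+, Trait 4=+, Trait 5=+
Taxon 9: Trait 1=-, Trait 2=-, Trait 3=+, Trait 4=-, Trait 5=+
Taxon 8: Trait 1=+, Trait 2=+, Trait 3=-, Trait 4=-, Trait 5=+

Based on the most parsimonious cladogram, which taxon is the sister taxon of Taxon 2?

Taxon 5

Character polarity is set by the outgroup: the derived state is whichever differs from the outgroup's state, so for Trait 1, Trait 2 the derived state is '-', and for the remaining characters it is '+'.
Trait 1: derived state '-' in Taxon 1, Taxon 2, Taxon 4, Taxon 5, and Taxon 9 only — synapomorphy for {Taxon 1, Taxon 2, Taxon 4, Taxon 5, Taxon 9}.
Trait 2 (derived state '-') is shared by Taxon 4 and Taxon 9 — a synapomorphy uniting that clade.
Only Taxon 2, Taxon 4, Taxon 5, and Taxon 9 show the derived state '+' for Trait 3, supporting them as a clade.
Trait 4: derived state '+' in Taxon 2 and Taxon 5 only — synapomorphy for {Taxon 2, Taxon 5}.
Trait 5 (derived state '+') is shared by all ingroup taxa — unites the whole ingroup.
Most parsimonious ingroup topology: ((((Taxon 2,Taxon 5),(Taxon 4,Taxon 9)),Taxon 1),Taxon 8).
Taxon 2 and Taxon 5 form a cherry on this tree, so they are sister taxa.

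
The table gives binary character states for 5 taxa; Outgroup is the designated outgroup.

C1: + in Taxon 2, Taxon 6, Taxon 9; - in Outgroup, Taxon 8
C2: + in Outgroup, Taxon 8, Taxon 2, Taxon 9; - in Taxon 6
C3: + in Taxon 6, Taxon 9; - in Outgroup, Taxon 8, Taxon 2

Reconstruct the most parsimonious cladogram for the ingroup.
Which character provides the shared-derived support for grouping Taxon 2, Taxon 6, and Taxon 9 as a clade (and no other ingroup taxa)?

C1

Character polarity is set by the outgroup: the derived state is whichever differs from the outgroup's state, so for C2 the derived state is '-', and for the remaining characters it is '+'.
C1 (derived state '+') is shared by Taxon 2, Taxon 6, and Taxon 9 — a synapomorphy uniting that clade.
C2 (derived state '-') is unique to Taxon 6 (autapomorphy; uninformative for grouping).
Only Taxon 6 and Taxon 9 show the derived state '+' for C3, supporting them as a clade.
Most parsimonious ingroup topology: (Taxon 8,(Taxon 2,(Taxon 6,Taxon 9))).
The clade {Taxon 2, Taxon 6, Taxon 9} is supported by C1: its derived state '+' occurs in exactly those taxa and in no other taxon (including the outgroup).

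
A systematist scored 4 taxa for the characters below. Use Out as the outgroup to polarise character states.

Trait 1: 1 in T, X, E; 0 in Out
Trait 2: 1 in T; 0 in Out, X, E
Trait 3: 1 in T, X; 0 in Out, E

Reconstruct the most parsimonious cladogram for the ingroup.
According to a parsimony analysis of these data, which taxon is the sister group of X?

The outgroup has state '0' for every character, so '1' is the derived state throughout.
All ingroup taxa share the derived state '1' for Trait 1; it defines the ingroup but does not resolve relationships within it.
Trait 2: derived state '1' in T only — an autapomorphy, so it tells us nothing about relationships among taxa.
Only T and X show the derived state '1' for Trait 3, supporting them as a clade.
Most parsimonious ingroup topology: ((T,X),E).
X and T form a cherry on this tree, so they are sister taxa.

T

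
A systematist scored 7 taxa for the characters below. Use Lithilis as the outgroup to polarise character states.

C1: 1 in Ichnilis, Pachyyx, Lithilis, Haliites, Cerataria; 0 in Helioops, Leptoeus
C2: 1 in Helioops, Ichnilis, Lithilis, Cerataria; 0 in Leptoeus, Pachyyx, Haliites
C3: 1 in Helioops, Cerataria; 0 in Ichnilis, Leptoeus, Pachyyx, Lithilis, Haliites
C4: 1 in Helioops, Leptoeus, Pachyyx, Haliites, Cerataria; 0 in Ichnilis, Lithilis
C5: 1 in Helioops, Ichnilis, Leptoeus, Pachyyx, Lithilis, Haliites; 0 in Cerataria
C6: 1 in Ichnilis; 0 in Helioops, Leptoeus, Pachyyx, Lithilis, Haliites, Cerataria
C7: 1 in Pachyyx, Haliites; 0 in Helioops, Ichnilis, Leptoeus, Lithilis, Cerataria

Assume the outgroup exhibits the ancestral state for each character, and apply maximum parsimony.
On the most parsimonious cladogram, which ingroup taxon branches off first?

Ichnilis

Character polarity is set by the outgroup: the derived state is whichever differs from the outgroup's state, so for C1, C2, C5 the derived state is '0', and for the remaining characters it is '1'.
C1 (state '0') occurs in Helioops and Leptoeus but conflicts with the nesting implied by the other characters — most parsimoniously interpreted as homoplasy.
C2 (derived state '0') is shared by Haliites, Leptoeus, and Pachyyx — a synapomorphy uniting that clade.
C3: derived state '1' in Cerataria and Helioops only — synapomorphy for {Cerataria, Helioops}.
C4 (derived state '1') is shared by Cerataria, Haliites, Helioops, Leptoeus, and Pachyyx — a synapomorphy uniting that clade.
C5: derived state '0' in Cerataria only — an autapomorphy, so it tells us nothing about relationships among taxa.
C6 (derived state '1') is unique to Ichnilis (autapomorphy; uninformative for grouping).
C7: derived state '1' in Haliites and Pachyyx only — synapomorphy for {Haliites, Pachyyx}.
Most parsimonious ingroup topology: (((Helioops,Cerataria),((Pachyyx,Haliites),Leptoeus)),Ichnilis).
Ichnilis is sister to the clade containing all other ingroup taxa, so it is the earliest-diverging (most basal) ingroup lineage.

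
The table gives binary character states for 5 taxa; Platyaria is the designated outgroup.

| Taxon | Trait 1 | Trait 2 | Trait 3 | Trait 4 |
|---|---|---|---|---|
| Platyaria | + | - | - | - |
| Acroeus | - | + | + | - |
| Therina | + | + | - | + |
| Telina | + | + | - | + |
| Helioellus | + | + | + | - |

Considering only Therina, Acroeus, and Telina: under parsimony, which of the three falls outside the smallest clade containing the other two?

Acroeus

Character polarity is set by the outgroup: the derived state is whichever differs from the outgroup's state, so for Trait 1 the derived state is '-', and for the remaining characters it is '+'.
Trait 1: derived state '-' in Acroeus only — an autapomorphy, so it tells us nothing about relationships among taxa.
All ingroup taxa share the derived state '+' for Trait 2; it defines the ingroup but does not resolve relationships within it.
Trait 3: derived state '+' in Acroeus and Helioellus only — synapomorphy for {Acroeus, Helioellus}.
Trait 4: derived state '+' in Telina and Therina only — synapomorphy for {Telina, Therina}.
Most parsimonious ingroup topology: ((Acroeus,Helioellus),(Therina,Telina)).
Therina and Telina share a more recent common ancestor with each other than either does with Acroeus, so Acroeus is the least closely related of the three.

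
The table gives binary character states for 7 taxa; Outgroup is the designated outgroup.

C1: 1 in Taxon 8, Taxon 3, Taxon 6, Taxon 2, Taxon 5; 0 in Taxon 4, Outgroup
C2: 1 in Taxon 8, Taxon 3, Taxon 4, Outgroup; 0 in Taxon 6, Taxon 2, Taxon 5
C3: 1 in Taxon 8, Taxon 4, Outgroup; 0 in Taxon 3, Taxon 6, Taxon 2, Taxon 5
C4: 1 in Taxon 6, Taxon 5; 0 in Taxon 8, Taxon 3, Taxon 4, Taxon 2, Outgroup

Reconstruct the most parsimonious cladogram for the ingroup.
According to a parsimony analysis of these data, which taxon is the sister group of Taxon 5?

Taxon 6

Character polarity is set by the outgroup: the derived state is whichever differs from the outgroup's state, so for C2, C3 the derived state is '0', and for the remaining characters it is '1'.
Only Taxon 2, Taxon 3, Taxon 5, Taxon 6, and Taxon 8 show the derived state '1' for C1, supporting them as a clade.
Only Taxon 2, Taxon 5, and Taxon 6 show the derived state '0' for C2, supporting them as a clade.
C3 (derived state '0') is shared by Taxon 2, Taxon 3, Taxon 5, and Taxon 6 — a synapomorphy uniting that clade.
C4: derived state '1' in Taxon 5 and Taxon 6 only — synapomorphy for {Taxon 5, Taxon 6}.
Most parsimonious ingroup topology: ((Taxon 8,(((Taxon 5,Taxon 6),Taxon 2),Taxon 3)),Taxon 4).
Taxon 5 and Taxon 6 form a cherry on this tree, so they are sister taxa.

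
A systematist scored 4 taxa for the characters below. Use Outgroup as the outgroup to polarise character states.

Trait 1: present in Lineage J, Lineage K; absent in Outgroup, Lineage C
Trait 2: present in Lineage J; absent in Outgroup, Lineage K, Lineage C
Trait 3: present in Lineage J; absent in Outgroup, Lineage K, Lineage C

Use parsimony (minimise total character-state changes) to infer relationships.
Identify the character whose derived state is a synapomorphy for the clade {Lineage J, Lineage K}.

Trait 1

The outgroup has state 'absent' for every character, so 'present' is the derived state throughout.
Only Lineage J and Lineage K show the derived state 'present' for Trait 1, supporting them as a clade.
Trait 2 (derived state 'present') is unique to Lineage J (autapomorphy; uninformative for grouping).
Trait 3 (derived state 'present') is unique to Lineage J (autapomorphy; uninformative for grouping).
Most parsimonious ingroup topology: ((Lineage J,Lineage K),Lineage C).
The clade {Lineage J, Lineage K} is supported by Trait 1: its derived state 'present' occurs in exactly those taxa and in no other taxon (including the outgroup).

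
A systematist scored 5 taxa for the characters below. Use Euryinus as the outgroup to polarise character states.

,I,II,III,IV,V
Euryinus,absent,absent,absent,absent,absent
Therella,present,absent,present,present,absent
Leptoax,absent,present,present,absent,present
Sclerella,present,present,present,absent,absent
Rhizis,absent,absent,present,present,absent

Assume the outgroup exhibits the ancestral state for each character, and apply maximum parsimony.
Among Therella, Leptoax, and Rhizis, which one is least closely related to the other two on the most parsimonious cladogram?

Leptoax

The outgroup has state 'absent' for every character, so 'present' is the derived state throughout.
I groups Sclerella and Therella, which is incompatible with the clades supported by the remaining characters; treating it as convergent (homoplasy) costs fewer steps than any alternative tree.
Only Leptoax and Sclerella show the derived state 'present' for II, supporting them as a clade.
III (derived state 'present') is shared by all ingroup taxa — unites the whole ingroup.
IV (derived state 'present') is shared by Rhizis and Therella — a synapomorphy uniting that clade.
V: derived state 'present' in Leptoax only — an autapomorphy, so it tells us nothing about relationships among taxa.
Most parsimonious ingroup topology: ((Rhizis,Therella),(Leptoax,Sclerella)).
Rhizis and Therella share a more recent common ancestor with each other than either does with Leptoax, so Leptoax is the least closely related of the three.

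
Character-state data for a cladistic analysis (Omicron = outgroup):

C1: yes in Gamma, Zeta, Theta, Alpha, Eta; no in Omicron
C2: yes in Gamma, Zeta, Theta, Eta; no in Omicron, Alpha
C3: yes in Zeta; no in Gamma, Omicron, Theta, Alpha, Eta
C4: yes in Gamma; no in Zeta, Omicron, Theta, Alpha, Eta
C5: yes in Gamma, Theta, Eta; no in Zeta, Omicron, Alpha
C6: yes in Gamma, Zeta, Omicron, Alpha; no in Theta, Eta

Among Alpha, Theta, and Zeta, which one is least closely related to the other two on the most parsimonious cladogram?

Alpha

Character polarity is set by the outgroup: the derived state is whichever differs from the outgroup's state, so for C6 the derived state is 'no', and for the remaining characters it is 'yes'.
C1 (derived state 'yes') is shared by all ingroup taxa — unites the whole ingroup.
C2: derived state 'yes' in Eta, Gamma, Theta, and Zeta only — synapomorphy for {Eta, Gamma, Theta, Zeta}.
C3: derived state 'yes' in Zeta only — an autapomorphy, so it tells us nothing about relationships among taxa.
C4: derived state 'yes' in Gamma only — an autapomorphy, so it tells us nothing about relationships among taxa.
C5 (derived state 'yes') is shared by Eta, Gamma, and Theta — a synapomorphy uniting that clade.
Only Eta and Theta show the derived state 'no' for C6, supporting them as a clade.
Most parsimonious ingroup topology: ((((Eta,Theta),Gamma),Zeta),Alpha).
Theta and Zeta share a more recent common ancestor with each other than either does with Alpha, so Alpha is the least closely related of the three.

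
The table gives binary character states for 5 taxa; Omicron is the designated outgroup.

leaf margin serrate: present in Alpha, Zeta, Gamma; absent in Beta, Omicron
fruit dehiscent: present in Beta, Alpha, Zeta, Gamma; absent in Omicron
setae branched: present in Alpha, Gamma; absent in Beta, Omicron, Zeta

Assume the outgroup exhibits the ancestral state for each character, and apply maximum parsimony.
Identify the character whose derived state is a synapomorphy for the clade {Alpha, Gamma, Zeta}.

leaf margin serrate

The outgroup has state 'absent' for every character, so 'present' is the derived state throughout.
Only Alpha, Gamma, and Zeta show the derived state 'present' for leaf margin serrate, supporting them as a clade.
fruit dehiscent (derived state 'present') is shared by all ingroup taxa — unites the whole ingroup.
setae branched: derived state 'present' in Alpha and Gamma only — synapomorphy for {Alpha, Gamma}.
Most parsimonious ingroup topology: (Beta,((Alpha,Gamma),Zeta)).
The clade {Alpha, Gamma, Zeta} is supported by leaf margin serrate: its derived state 'present' occurs in exactly those taxa and in no other taxon (including the outgroup).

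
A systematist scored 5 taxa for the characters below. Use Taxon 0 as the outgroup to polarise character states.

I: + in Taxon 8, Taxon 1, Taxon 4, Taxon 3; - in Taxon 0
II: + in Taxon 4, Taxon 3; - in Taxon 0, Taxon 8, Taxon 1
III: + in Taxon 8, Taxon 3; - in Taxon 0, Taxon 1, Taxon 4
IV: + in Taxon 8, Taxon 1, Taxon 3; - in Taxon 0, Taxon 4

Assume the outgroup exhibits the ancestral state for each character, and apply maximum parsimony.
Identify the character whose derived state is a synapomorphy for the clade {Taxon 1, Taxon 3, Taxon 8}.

The outgroup has state '-' for every character, so '+' is the derived state throughout.
All ingroup taxa share the derived state '+' for I; it defines the ingroup but does not resolve relationships within it.
II (state '+') occurs in Taxon 3 and Taxon 4 but conflicts with the nesting implied by the other characters — most parsimoniously interpreted as homoplasy.
Only Taxon 3 and Taxon 8 show the derived state '+' for III, supporting them as a clade.
IV: derived state '+' in Taxon 1, Taxon 3, and Taxon 8 only — synapomorphy for {Taxon 1, Taxon 3, Taxon 8}.
Most parsimonious ingroup topology: (((Taxon 8,Taxon 3),Taxon 1),Taxon 4).
The clade {Taxon 1, Taxon 3, Taxon 8} is supported by IV: its derived state '+' occurs in exactly those taxa and in no other taxon (including the outgroup).

IV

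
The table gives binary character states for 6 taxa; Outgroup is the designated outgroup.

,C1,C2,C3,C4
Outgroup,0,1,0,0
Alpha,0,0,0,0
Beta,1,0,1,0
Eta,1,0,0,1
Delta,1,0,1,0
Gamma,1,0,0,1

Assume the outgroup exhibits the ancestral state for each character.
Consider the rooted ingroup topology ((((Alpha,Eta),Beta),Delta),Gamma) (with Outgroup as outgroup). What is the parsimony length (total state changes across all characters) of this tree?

7

Map each character onto ((((Alpha,Eta),Beta),Delta),Gamma) (rooted by Outgroup) and count the minimum state changes it requires (Fitch parsimony):
C1: 2; C2: 1; C3: 2; C4: 2.
Total tree length = 7.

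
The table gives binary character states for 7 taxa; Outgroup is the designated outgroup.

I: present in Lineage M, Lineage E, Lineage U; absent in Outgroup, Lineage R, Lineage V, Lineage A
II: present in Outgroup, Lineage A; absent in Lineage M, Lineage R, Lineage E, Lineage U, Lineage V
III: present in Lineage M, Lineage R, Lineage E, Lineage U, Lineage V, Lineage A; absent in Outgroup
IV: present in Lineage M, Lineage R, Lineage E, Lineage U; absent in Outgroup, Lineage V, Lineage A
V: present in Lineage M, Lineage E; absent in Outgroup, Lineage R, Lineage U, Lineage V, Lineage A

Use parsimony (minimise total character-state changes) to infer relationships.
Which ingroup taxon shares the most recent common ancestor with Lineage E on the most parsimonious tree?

Character polarity is set by the outgroup: the derived state is whichever differs from the outgroup's state, so for II the derived state is 'absent', and for the remaining characters it is 'present'.
I (derived state 'present') is shared by Lineage E, Lineage M, and Lineage U — a synapomorphy uniting that clade.
II (derived state 'absent') is shared by Lineage E, Lineage M, Lineage R, Lineage U, and Lineage V — a synapomorphy uniting that clade.
All ingroup taxa share the derived state 'present' for III; it defines the ingroup but does not resolve relationships within it.
IV: derived state 'present' in Lineage E, Lineage M, Lineage R, and Lineage U only — synapomorphy for {Lineage E, Lineage M, Lineage R, Lineage U}.
V (derived state 'present') is shared by Lineage E and Lineage M — a synapomorphy uniting that clade.
Most parsimonious ingroup topology: (((((Lineage M,Lineage E),Lineage U),Lineage R),Lineage V),Lineage A).
Lineage E and Lineage M form a cherry on this tree, so they are sister taxa.

Lineage M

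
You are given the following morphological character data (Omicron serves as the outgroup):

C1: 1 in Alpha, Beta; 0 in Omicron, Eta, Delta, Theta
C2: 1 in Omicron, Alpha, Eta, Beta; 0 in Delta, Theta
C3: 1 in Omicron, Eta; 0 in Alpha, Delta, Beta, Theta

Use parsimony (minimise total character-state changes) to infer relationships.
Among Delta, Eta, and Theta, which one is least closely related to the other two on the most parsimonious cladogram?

Character polarity is set by the outgroup: the derived state is whichever differs from the outgroup's state, so for C2, C3 the derived state is '0', and for the remaining characters it is '1'.
C1: derived state '1' in Alpha and Beta only — synapomorphy for {Alpha, Beta}.
Only Delta and Theta show the derived state '0' for C2, supporting them as a clade.
C3: derived state '0' in Alpha, Beta, Delta, and Theta only — synapomorphy for {Alpha, Beta, Delta, Theta}.
Most parsimonious ingroup topology: (((Alpha,Beta),(Delta,Theta)),Eta).
Theta and Delta share a more recent common ancestor with each other than either does with Eta, so Eta is the least closely related of the three.

Eta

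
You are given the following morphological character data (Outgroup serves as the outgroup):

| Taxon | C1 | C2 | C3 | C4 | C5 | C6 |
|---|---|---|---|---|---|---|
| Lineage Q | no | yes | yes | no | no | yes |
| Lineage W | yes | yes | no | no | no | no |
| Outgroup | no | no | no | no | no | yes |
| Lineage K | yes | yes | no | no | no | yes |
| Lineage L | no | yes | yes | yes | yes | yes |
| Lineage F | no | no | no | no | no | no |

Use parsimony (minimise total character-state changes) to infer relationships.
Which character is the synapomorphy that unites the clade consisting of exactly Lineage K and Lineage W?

Character polarity is set by the outgroup: the derived state is whichever differs from the outgroup's state, so for C6 the derived state is 'no', and for the remaining characters it is 'yes'.
Only Lineage K and Lineage W show the derived state 'yes' for C1, supporting them as a clade.
Only Lineage K, Lineage L, Lineage Q, and Lineage W show the derived state 'yes' for C2, supporting them as a clade.
C3 (derived state 'yes') is shared by Lineage L and Lineage Q — a synapomorphy uniting that clade.
C4: derived state 'yes' in Lineage L only — an autapomorphy, so it tells us nothing about relationships among taxa.
C5 (derived state 'yes') is unique to Lineage L (autapomorphy; uninformative for grouping).
C6 groups Lineage F and Lineage W, which is incompatible with the clades supported by the remaining characters; treating it as convergent (homoplasy) costs fewer steps than any alternative tree.
Most parsimonious ingroup topology: (((Lineage L,Lineage Q),(Lineage W,Lineage K)),Lineage F).
The clade {Lineage K, Lineage W} is supported by C1: its derived state 'yes' occurs in exactly those taxa and in no other taxon (including the outgroup).

C1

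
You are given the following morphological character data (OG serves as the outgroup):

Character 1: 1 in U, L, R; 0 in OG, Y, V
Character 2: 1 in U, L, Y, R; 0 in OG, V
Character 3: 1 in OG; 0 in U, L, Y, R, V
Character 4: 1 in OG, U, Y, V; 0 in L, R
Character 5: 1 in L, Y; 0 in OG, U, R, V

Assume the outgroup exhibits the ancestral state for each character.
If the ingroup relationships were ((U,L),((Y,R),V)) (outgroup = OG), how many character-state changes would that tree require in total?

9

Map each character onto ((U,L),((Y,R),V)) (rooted by OG) and count the minimum state changes it requires (Fitch parsimony):
Character 1: 2; Character 2: 2; Character 3: 1; Character 4: 2; Character 5: 2.
Total tree length = 9.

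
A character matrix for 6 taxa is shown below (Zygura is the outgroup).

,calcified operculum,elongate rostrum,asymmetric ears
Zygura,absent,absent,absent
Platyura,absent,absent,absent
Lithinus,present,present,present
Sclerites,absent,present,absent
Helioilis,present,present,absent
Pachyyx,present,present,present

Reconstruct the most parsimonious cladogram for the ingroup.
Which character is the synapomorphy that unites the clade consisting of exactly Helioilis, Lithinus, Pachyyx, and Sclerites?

elongate rostrum

The outgroup has state 'absent' for every character, so 'present' is the derived state throughout.
calcified operculum (derived state 'present') is shared by Helioilis, Lithinus, and Pachyyx — a synapomorphy uniting that clade.
elongate rostrum: derived state 'present' in Helioilis, Lithinus, Pachyyx, and Sclerites only — synapomorphy for {Helioilis, Lithinus, Pachyyx, Sclerites}.
Only Lithinus and Pachyyx show the derived state 'present' for asymmetric ears, supporting them as a clade.
Most parsimonious ingroup topology: (Platyura,(((Lithinus,Pachyyx),Helioilis),Sclerites)).
The clade {Helioilis, Lithinus, Pachyyx, Sclerites} is supported by elongate rostrum: its derived state 'present' occurs in exactly those taxa and in no other taxon (including the outgroup).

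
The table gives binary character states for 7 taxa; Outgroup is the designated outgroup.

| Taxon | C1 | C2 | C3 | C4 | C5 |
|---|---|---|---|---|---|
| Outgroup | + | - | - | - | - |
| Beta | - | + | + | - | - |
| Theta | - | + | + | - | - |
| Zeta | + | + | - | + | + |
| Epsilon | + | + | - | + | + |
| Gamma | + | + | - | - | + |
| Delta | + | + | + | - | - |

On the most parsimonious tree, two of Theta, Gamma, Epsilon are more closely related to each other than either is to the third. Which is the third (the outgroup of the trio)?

Character polarity is set by the outgroup: the derived state is whichever differs from the outgroup's state, so for C1 the derived state is '-', and for the remaining characters it is '+'.
Only Beta and Theta show the derived state '-' for C1, supporting them as a clade.
C2 (derived state '+') is shared by all ingroup taxa — unites the whole ingroup.
Only Beta, Delta, and Theta show the derived state '+' for C3, supporting them as a clade.
C4 (derived state '+') is shared by Epsilon and Zeta — a synapomorphy uniting that clade.
C5 (derived state '+') is shared by Epsilon, Gamma, and Zeta — a synapomorphy uniting that clade.
Most parsimonious ingroup topology: (((Beta,Theta),Delta),((Zeta,Epsilon),Gamma)).
Gamma and Epsilon share a more recent common ancestor with each other than either does with Theta, so Theta is the least closely related of the three.

Theta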